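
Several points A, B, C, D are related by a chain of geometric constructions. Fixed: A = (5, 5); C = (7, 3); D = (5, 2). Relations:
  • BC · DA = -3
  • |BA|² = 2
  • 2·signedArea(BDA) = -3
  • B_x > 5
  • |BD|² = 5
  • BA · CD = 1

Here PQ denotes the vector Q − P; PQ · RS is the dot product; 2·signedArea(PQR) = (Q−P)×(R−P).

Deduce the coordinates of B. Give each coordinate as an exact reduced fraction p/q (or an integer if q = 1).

B = (6, 4)

1. B_x = 6  [BC · DA = -3 ∩ BA · CD = 1]
2. B_y = 4  [BC · DA = -3 ∩ BA · CD = 1]
   → B = (6, 4)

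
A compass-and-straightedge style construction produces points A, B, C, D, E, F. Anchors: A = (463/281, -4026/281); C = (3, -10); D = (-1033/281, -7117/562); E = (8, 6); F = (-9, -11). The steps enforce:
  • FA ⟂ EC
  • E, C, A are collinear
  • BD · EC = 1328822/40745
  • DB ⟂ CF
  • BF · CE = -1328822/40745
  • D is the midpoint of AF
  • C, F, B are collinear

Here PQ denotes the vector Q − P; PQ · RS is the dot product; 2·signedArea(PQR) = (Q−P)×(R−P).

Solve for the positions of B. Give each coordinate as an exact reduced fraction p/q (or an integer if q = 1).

B = (-156891/40745, -861421/81490)

1. B_x = -156891/40745  [C, F, B are collinear ∩ DB ⟂ CF]
2. B_y = -861421/81490  [C, F, B are collinear ∩ DB ⟂ CF]
   → B = (-156891/40745, -861421/81490)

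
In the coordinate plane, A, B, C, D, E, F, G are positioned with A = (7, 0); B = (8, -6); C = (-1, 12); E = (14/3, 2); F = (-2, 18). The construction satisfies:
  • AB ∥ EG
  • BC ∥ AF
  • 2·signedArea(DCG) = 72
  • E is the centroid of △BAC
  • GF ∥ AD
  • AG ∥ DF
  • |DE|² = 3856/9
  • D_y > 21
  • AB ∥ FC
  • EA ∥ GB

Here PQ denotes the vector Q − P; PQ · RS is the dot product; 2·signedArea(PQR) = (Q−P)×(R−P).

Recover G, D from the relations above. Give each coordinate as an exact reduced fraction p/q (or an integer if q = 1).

D = (-2/3, 22)
G = (17/3, -4)

1. G_x = 17/3  [EA ∥ GB ∩ AB ∥ EG]
2. G_y = -4  [EA ∥ GB ∩ AB ∥ EG]
   → G = (17/3, -4)
3. D_x = -2/3  [AG ∥ DF ∩ GF ∥ AD]
4. D_y = 22  [AG ∥ DF ∩ GF ∥ AD]
   → D = (-2/3, 22)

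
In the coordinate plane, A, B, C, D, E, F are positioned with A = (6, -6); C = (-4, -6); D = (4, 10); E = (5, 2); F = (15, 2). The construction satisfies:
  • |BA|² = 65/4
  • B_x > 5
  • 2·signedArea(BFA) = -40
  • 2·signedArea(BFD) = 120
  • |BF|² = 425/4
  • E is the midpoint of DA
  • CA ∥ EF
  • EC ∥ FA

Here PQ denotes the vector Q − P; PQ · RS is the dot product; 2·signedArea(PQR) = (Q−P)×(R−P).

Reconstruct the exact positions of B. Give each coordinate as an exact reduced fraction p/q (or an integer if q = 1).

1. B_x = 11/2  [2·signedArea(BFA) = -40 ∩ 2·signedArea(BFD) = 120]
2. B_y = -2  [2·signedArea(BFA) = -40 ∩ 2·signedArea(BFD) = 120]
   → B = (11/2, -2)

B = (11/2, -2)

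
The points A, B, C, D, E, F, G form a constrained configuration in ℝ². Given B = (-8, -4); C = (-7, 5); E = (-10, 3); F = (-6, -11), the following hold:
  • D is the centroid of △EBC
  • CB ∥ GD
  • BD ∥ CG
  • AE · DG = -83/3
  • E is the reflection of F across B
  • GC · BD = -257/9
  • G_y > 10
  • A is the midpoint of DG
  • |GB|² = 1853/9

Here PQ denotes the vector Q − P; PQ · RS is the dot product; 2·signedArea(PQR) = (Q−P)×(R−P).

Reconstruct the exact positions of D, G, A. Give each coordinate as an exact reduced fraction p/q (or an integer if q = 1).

A = (-47/6, 35/6)
D = (-25/3, 4/3)
G = (-22/3, 31/3)

1. D_x = -25/3  [D is the centroid of △EBC]
2. D_y = 4/3  [D is the centroid of △EBC]
   → D = (-25/3, 4/3)
3. G_x = -22/3  [CB ∥ GD ∩ BD ∥ CG]
4. G_y = 31/3  [CB ∥ GD ∩ BD ∥ CG]
   → G = (-22/3, 31/3)
5. A_x = -47/6  [A is the midpoint of DG]
6. A_y = 35/6  [A is the midpoint of DG]
   → A = (-47/6, 35/6)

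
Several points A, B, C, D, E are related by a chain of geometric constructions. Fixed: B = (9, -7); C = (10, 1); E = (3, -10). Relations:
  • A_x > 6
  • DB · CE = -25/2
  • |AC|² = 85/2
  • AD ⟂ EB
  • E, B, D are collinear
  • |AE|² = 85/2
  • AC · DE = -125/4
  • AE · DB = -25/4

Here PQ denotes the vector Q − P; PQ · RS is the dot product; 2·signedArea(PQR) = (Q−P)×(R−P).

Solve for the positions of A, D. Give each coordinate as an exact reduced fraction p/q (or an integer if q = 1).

1. D_x = 8  [E, B, D are collinear ∩ DB · CE = -25/2]
2. D_y = -15/2  [E, B, D are collinear ∩ DB · CE = -25/2]
   → D = (8, -15/2)
3. A_x = 13/2  [line 5·x + 5/2·y + -85/4 = 0 ∩ |AC|² = 85/2]
4. A_y = -9/2  [line 5·x + 5/2·y + -85/4 = 0 ∩ |AC|² = 85/2]
   → A = (13/2, -9/2)

A = (13/2, -9/2)
D = (8, -15/2)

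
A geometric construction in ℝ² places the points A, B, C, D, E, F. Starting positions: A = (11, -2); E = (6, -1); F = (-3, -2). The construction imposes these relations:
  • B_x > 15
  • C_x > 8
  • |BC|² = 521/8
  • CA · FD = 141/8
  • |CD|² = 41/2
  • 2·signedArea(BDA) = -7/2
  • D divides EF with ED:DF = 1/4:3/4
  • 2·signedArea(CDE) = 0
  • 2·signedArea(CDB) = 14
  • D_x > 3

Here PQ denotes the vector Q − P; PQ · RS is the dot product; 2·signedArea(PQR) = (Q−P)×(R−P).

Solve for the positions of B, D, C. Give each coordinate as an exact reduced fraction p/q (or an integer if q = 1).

B = (16, -3)
C = (33/4, -3/4)
D = (15/4, -5/4)

1. D_x = 15/4  [D divides EF with ED:DF = 1/4:3/4]
2. D_y = -5/4  [D divides EF with ED:DF = 1/4:3/4]
   → D = (15/4, -5/4)
3. C_x = 33/4  [2·signedArea(CDE) = 0 ∩ CA · FD = 141/8]
4. C_y = -3/4  [2·signedArea(CDE) = 0 ∩ CA · FD = 141/8]
   → C = (33/4, -3/4)
5. B_x = 16  [2·signedArea(BDA) = -7/2 ∩ 2·signedArea(CDB) = 14]
6. B_y = -3  [2·signedArea(BDA) = -7/2 ∩ 2·signedArea(CDB) = 14]
   → B = (16, -3)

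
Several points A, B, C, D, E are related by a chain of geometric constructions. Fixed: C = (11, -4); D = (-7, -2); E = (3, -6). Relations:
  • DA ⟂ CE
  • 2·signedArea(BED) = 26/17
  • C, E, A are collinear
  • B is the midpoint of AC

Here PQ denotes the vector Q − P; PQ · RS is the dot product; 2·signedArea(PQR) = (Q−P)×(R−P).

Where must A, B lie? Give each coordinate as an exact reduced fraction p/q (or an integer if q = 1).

A = (-93/17, -138/17)
B = (47/17, -103/17)

1. A_x = -93/17  [C, E, A are collinear ∩ DA ⟂ CE]
2. A_y = -138/17  [C, E, A are collinear ∩ DA ⟂ CE]
   → A = (-93/17, -138/17)
3. B_x = 47/17  [B is the midpoint of AC]
4. B_y = -103/17  [B is the midpoint of AC]
   → B = (47/17, -103/17)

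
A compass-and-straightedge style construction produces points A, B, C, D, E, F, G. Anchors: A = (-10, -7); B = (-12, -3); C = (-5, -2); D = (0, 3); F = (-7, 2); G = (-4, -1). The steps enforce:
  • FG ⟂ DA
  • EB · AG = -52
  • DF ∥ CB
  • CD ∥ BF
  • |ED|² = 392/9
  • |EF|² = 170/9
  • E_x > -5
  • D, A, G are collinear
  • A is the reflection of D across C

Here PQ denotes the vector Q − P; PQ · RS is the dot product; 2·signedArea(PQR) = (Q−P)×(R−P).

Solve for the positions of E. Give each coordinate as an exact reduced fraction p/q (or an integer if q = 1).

1. E_x = -14/3  [line -6·x + -6·y + -38 = 0 ∩ |EF|² = 170/9]
2. E_y = -5/3  [line -6·x + -6·y + -38 = 0 ∩ |EF|² = 170/9]
   → E = (-14/3, -5/3)

E = (-14/3, -5/3)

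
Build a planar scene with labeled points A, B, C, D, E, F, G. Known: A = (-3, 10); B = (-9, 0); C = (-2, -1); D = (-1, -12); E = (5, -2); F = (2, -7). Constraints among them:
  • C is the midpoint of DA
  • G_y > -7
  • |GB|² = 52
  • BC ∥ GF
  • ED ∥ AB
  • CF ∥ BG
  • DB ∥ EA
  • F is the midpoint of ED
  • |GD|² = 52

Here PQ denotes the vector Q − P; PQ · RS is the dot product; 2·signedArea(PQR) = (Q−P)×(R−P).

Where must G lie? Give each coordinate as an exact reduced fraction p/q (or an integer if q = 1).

1. G_x = -5  [BC ∥ GF ∩ CF ∥ BG]
2. G_y = -6  [BC ∥ GF ∩ CF ∥ BG]
   → G = (-5, -6)

G = (-5, -6)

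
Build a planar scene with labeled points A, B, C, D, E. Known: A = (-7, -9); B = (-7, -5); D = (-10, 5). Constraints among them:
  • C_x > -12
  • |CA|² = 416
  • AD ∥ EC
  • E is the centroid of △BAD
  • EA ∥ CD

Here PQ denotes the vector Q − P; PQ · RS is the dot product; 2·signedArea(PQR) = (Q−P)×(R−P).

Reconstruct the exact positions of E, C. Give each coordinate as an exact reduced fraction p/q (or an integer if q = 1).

C = (-11, 11)
E = (-8, -3)

1. E_x = -8  [E is the centroid of △BAD]
2. E_y = -3  [E is the centroid of △BAD]
   → E = (-8, -3)
3. C_x = -11  [EA ∥ CD ∩ AD ∥ EC]
4. C_y = 11  [EA ∥ CD ∩ AD ∥ EC]
   → C = (-11, 11)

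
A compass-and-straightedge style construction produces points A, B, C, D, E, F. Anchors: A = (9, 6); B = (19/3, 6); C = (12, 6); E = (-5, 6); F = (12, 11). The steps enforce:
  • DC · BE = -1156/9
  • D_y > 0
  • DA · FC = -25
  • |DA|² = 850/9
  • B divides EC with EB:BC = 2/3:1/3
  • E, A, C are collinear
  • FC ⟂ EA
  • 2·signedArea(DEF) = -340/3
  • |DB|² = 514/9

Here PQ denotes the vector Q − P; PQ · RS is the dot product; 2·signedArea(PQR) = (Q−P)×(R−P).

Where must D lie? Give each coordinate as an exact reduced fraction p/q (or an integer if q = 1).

D = (2/3, 1)

1. D_x = 2/3  [2·signedArea(DEF) = -340/3 ∩ DA · FC = -25]
2. D_y = 1  [2·signedArea(DEF) = -340/3 ∩ DA · FC = -25]
   → D = (2/3, 1)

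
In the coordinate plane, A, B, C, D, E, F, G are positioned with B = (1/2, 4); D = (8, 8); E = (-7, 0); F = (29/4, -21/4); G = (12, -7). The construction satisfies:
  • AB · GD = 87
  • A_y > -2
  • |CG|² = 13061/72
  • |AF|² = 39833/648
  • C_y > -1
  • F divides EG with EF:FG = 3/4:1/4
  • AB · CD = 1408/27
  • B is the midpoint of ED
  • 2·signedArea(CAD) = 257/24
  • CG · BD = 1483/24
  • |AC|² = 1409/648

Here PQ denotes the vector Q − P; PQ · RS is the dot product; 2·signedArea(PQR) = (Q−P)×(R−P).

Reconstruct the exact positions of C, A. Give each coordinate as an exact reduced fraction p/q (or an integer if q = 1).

1. C_x = 1/4  [line -15/2·x + -4·y + 5/24 = 0 ∩ |CG|² = 13061/72]
2. C_y = -5/12  [line -15/2·x + -4·y + 5/24 = 0 ∩ |CG|² = 13061/72]
   → C = (1/4, -5/12)
3. A_x = 1/6  [2·signedArea(CAD) = 257/24 ∩ AB · CD = 1408/27]
4. A_y = -17/9  [2·signedArea(CAD) = 257/24 ∩ AB · CD = 1408/27]
   → A = (1/6, -17/9)

A = (1/6, -17/9)
C = (1/4, -5/12)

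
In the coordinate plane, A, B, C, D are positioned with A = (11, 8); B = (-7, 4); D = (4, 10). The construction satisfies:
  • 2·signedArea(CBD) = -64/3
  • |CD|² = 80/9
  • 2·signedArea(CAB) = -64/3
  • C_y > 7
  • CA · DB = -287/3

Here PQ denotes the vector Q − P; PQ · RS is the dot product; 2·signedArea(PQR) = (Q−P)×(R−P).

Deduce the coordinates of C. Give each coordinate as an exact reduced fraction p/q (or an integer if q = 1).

1. C_x = 8/3  [CA · DB = -287/3 ∩ 2·signedArea(CBD) = -64/3]
2. C_y = 22/3  [CA · DB = -287/3 ∩ 2·signedArea(CBD) = -64/3]
   → C = (8/3, 22/3)

C = (8/3, 22/3)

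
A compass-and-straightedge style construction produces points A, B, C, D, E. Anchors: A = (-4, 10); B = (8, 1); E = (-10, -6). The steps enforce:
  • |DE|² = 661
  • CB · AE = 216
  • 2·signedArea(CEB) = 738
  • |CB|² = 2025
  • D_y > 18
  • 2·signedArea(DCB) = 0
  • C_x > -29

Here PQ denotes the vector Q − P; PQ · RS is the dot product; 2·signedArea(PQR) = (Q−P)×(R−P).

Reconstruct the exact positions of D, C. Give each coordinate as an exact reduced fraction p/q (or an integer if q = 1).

1. C_x = -28  [CB · AE = 216 ∩ 2·signedArea(CEB) = 738]
2. C_y = 28  [CB · AE = 216 ∩ 2·signedArea(CEB) = 738]
   → C = (-28, 28)
3. D_x = -16  [line 27·x + 36·y + -252 = 0 ∩ |DE|² = 661]
4. D_y = 19  [line 27·x + 36·y + -252 = 0 ∩ |DE|² = 661]
   → D = (-16, 19)

C = (-28, 28)
D = (-16, 19)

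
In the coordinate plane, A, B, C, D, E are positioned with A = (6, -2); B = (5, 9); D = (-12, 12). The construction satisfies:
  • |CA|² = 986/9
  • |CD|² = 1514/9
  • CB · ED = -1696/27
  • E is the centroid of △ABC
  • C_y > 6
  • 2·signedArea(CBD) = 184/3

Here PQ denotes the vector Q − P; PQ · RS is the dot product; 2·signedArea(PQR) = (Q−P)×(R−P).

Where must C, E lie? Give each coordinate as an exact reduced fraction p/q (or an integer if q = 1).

1. C_x = -1/3  [line -3·x + -17·y + 320/3 = 0 ∩ |CA|² = 986/9]
2. C_y = 19/3  [line -3·x + -17·y + 320/3 = 0 ∩ |CA|² = 986/9]
   → C = (-1/3, 19/3)
3. E_x = 32/9  [E is the centroid of △ABC]
4. E_y = 40/9  [E is the centroid of △ABC]
   → E = (32/9, 40/9)

C = (-1/3, 19/3)
E = (32/9, 40/9)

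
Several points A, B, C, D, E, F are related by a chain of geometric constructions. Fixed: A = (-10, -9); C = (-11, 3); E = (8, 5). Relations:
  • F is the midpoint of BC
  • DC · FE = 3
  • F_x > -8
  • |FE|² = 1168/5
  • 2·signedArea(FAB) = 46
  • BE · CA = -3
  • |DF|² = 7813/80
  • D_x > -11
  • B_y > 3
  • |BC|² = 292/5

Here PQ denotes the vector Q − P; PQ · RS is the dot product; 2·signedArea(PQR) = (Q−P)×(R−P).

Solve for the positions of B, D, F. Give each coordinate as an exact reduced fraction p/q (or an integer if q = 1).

B = (-17/5, 19/5)
D = (-41/4, -6)
F = (-36/5, 17/5)

1. B_x = -17/5  [line -1·x + 12·y + -49 = 0 ∩ |BC|² = 292/5]
2. B_y = 19/5  [line -1·x + 12·y + -49 = 0 ∩ |BC|² = 292/5]
   → B = (-17/5, 19/5)
3. F_x = -36/5  [F is the midpoint of BC]
4. F_y = 17/5  [F is the midpoint of BC]
   → F = (-36/5, 17/5)
5. D_x = -41/4  [line -76/5·x + -8/5·y + -827/5 = 0 ∩ |DF|² = 7813/80]
6. D_y = -6  [line -76/5·x + -8/5·y + -827/5 = 0 ∩ |DF|² = 7813/80]
   → D = (-41/4, -6)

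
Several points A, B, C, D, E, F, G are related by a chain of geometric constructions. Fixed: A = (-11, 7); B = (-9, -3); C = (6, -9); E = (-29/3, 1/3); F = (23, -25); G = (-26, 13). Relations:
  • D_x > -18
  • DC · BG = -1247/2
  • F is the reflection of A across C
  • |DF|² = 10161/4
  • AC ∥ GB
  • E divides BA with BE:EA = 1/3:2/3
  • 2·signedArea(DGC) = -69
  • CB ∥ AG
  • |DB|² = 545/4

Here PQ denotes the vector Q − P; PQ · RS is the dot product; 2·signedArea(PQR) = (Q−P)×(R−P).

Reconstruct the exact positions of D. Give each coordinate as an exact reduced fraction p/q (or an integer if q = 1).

1. D_x = -35/2  [DC · BG = -1247/2 ∩ 2·signedArea(DGC) = -69]
2. D_y = 5  [DC · BG = -1247/2 ∩ 2·signedArea(DGC) = -69]
   → D = (-35/2, 5)

D = (-35/2, 5)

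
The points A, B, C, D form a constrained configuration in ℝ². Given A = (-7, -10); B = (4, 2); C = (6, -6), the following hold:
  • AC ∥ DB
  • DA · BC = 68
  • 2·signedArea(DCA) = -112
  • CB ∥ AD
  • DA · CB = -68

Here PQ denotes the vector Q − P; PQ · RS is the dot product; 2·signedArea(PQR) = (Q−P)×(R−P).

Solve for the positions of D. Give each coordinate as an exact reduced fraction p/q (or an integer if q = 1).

D = (-9, -2)

1. D_x = -9  [AC ∥ DB ∩ CB ∥ AD]
2. D_y = -2  [AC ∥ DB ∩ CB ∥ AD]
   → D = (-9, -2)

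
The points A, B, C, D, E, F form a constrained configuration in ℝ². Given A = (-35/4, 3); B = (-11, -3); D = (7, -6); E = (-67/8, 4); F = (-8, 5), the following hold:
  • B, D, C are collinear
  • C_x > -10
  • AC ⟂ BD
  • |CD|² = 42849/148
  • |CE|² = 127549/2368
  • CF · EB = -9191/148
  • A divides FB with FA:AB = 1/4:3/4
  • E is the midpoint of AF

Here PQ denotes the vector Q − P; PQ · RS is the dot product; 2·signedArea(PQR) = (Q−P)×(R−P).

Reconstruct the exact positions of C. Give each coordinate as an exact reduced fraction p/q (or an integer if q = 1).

C = (-362/37, -237/74)

1. C_x = -362/37  [B, D, C are collinear ∩ AC ⟂ BD]
2. C_y = -237/74  [B, D, C are collinear ∩ AC ⟂ BD]
   → C = (-362/37, -237/74)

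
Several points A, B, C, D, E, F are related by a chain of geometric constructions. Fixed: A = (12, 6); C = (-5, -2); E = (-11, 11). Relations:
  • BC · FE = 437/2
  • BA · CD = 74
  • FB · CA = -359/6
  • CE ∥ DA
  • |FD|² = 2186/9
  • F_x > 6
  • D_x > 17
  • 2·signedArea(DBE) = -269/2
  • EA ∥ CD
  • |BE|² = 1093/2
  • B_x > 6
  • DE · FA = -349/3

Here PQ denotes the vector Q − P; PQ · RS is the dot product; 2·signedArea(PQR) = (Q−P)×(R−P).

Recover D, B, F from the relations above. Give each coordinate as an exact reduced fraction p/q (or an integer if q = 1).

B = (13/2, -9/2)
D = (18, -7)
F = (19/3, 10/3)

1. D_x = 18  [CE ∥ DA ∩ EA ∥ CD]
2. D_y = -7  [CE ∥ DA ∩ EA ∥ CD]
   → D = (18, -7)
3. B_x = 13/2  [2·signedArea(DBE) = -269/2 ∩ BA · CD = 74]
4. B_y = -9/2  [2·signedArea(DBE) = -269/2 ∩ BA · CD = 74]
   → B = (13/2, -9/2)
5. F_x = 19/3  [BC · FE = 437/2 ∩ FB · CA = -359/6]
6. F_y = 10/3  [BC · FE = 437/2 ∩ FB · CA = -359/6]
   → F = (19/3, 10/3)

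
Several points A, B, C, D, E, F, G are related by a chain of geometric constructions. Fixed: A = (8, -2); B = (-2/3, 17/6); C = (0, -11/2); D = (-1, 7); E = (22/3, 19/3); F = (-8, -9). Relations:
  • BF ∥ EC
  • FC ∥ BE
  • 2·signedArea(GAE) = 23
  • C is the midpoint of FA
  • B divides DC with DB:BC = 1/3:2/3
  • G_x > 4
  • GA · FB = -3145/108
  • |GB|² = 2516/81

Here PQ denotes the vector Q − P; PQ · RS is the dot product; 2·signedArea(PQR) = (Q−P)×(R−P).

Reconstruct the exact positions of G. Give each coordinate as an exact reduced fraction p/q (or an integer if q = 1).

G = (44/9, 43/18)

1. G_x = 44/9  [2·signedArea(GAE) = 23 ∩ GA · FB = -3145/108]
2. G_y = 43/18  [2·signedArea(GAE) = 23 ∩ GA · FB = -3145/108]
   → G = (44/9, 43/18)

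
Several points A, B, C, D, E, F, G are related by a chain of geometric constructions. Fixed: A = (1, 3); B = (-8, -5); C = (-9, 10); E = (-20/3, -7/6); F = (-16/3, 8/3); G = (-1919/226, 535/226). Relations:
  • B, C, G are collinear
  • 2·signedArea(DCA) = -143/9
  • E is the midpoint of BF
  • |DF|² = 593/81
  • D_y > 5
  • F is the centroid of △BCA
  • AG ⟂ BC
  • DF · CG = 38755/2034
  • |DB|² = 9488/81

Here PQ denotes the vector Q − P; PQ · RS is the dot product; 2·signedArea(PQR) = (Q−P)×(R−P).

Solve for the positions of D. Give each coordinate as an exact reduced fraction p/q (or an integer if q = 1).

D = (-40/9, 47/9)

1. D_x = -40/9  [2·signedArea(DCA) = -143/9 ∩ DF · CG = 38755/2034]
2. D_y = 47/9  [2·signedArea(DCA) = -143/9 ∩ DF · CG = 38755/2034]
   → D = (-40/9, 47/9)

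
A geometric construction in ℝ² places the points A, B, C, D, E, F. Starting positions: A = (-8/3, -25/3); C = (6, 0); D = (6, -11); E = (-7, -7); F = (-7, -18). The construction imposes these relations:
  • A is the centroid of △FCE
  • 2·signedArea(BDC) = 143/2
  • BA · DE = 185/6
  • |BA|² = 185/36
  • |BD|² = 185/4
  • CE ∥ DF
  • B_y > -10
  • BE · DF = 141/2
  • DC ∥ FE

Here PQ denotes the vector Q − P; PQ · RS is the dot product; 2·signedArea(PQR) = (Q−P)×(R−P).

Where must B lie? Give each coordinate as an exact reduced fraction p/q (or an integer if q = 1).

B = (-1/2, -9)

1. B_x = -1/2  [BE · DF = 141/2 ∩ BA · DE = 185/6]
2. B_y = -9  [BE · DF = 141/2 ∩ BA · DE = 185/6]
   → B = (-1/2, -9)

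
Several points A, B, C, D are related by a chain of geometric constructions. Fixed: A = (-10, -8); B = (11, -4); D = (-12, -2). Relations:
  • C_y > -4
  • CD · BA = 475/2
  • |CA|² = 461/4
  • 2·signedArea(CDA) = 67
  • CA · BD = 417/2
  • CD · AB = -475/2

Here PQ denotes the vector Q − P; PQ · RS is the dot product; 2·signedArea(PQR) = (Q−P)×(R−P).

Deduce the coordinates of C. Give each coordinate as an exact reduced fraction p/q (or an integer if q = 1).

1. C_x = -1/2  [CD · BA = 475/2 ∩ CA · BD = 417/2]
2. C_y = -3  [CD · BA = 475/2 ∩ CA · BD = 417/2]
   → C = (-1/2, -3)

C = (-1/2, -3)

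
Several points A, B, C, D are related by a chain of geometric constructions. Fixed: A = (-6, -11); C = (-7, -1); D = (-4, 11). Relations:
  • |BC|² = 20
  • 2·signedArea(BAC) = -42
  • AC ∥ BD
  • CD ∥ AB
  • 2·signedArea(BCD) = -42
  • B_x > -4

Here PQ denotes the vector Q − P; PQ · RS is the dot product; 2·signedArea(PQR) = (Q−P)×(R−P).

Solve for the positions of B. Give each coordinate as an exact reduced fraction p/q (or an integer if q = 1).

1. B_x = -3  [AC ∥ BD ∩ CD ∥ AB]
2. B_y = 1  [AC ∥ BD ∩ CD ∥ AB]
   → B = (-3, 1)

B = (-3, 1)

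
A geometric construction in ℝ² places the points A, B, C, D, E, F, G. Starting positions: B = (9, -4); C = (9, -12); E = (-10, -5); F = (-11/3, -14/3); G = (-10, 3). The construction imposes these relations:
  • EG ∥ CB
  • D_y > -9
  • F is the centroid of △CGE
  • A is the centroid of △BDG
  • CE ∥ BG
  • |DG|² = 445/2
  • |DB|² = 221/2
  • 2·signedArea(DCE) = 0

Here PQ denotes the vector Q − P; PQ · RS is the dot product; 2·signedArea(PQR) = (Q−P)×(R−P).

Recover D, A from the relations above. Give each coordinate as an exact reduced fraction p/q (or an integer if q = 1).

A = (-1/2, -19/6)
D = (-1/2, -17/2)

1. D_x = -1/2  [line -7·x + -19·y + -165 = 0 ∩ |DB|² = 221/2]
2. D_y = -17/2  [line -7·x + -19·y + -165 = 0 ∩ |DB|² = 221/2]
   → D = (-1/2, -17/2)
3. A_x = -1/2  [A is the centroid of △BDG]
4. A_y = -19/6  [A is the centroid of △BDG]
   → A = (-1/2, -19/6)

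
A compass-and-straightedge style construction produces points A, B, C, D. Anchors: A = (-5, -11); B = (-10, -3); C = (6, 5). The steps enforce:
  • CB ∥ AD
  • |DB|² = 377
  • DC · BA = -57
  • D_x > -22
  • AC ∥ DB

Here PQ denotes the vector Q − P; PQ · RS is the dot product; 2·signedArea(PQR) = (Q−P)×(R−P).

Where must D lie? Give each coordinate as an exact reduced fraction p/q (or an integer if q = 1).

1. D_x = -21  [AC ∥ DB ∩ CB ∥ AD]
2. D_y = -19  [AC ∥ DB ∩ CB ∥ AD]
   → D = (-21, -19)

D = (-21, -19)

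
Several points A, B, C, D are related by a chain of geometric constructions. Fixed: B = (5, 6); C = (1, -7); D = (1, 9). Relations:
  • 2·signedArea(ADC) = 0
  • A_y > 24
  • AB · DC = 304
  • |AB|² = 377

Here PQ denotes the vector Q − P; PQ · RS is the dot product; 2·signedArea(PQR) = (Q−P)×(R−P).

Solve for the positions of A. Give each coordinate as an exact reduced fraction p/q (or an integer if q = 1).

A = (1, 25)

1. A_x = 1  [2·signedArea(ADC) = 0 ∩ AB · DC = 304]
2. A_y = 25  [2·signedArea(ADC) = 0 ∩ AB · DC = 304]
   → A = (1, 25)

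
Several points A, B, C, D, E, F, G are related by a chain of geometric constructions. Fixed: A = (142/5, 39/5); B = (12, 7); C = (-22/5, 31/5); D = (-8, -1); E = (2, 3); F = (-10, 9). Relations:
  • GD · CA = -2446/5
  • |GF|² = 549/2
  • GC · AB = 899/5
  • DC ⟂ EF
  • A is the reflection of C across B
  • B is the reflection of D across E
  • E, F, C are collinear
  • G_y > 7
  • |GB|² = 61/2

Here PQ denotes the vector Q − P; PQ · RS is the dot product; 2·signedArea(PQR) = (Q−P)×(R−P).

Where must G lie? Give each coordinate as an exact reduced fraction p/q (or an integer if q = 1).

1. G_x = 13/2  [line -164/5·x + -8/5·y + 1126/5 = 0 ∩ |GB|² = 61/2]
2. G_y = 15/2  [line -164/5·x + -8/5·y + 1126/5 = 0 ∩ |GB|² = 61/2]
   → G = (13/2, 15/2)

G = (13/2, 15/2)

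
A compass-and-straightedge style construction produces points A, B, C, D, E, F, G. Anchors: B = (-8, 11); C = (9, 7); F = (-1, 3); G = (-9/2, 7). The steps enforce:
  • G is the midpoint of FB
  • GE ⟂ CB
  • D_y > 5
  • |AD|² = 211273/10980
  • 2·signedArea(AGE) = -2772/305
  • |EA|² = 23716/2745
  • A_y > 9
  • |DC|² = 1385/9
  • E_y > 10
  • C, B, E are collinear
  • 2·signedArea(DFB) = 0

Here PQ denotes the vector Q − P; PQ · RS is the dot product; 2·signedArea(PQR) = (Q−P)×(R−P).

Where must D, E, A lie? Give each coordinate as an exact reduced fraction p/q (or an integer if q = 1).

A = (-1703/1830, 8543/915)
D = (-10/3, 17/3)
E = (-2313/610, 3053/305)

1. D_x = -10/3  [line -8·x + -7·y + 13 = 0 ∩ |DC|² = 1385/9]
2. D_y = 17/3  [line -8·x + -7·y + 13 = 0 ∩ |DC|² = 1385/9]
   → D = (-10/3, 17/3)
3. E_x = -2313/610  [C, B, E are collinear ∩ GE ⟂ CB]
4. E_y = 3053/305  [C, B, E are collinear ∩ GE ⟂ CB]
   → E = (-2313/610, 3053/305)
5. A_x = -1703/1830  [line -918/305·x + 216/305·y + -2871/305 = 0 ∩ |AD|² = 211273/10980]
6. A_y = 8543/915  [line -918/305·x + 216/305·y + -2871/305 = 0 ∩ |AD|² = 211273/10980]
   → A = (-1703/1830, 8543/915)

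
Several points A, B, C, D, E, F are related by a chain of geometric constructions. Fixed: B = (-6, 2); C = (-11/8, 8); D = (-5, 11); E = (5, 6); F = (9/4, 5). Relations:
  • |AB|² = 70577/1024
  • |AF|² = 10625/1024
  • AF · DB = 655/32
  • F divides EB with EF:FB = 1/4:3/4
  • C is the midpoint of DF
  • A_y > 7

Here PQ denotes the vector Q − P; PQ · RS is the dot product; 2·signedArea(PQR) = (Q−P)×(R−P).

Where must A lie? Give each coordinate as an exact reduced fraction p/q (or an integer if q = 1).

1. A_x = 7/32  [line 1·x + 9·y + -2167/32 = 0 ∩ |AF|² = 10625/1024]
2. A_y = 15/2  [line 1·x + 9·y + -2167/32 = 0 ∩ |AF|² = 10625/1024]
   → A = (7/32, 15/2)

A = (7/32, 15/2)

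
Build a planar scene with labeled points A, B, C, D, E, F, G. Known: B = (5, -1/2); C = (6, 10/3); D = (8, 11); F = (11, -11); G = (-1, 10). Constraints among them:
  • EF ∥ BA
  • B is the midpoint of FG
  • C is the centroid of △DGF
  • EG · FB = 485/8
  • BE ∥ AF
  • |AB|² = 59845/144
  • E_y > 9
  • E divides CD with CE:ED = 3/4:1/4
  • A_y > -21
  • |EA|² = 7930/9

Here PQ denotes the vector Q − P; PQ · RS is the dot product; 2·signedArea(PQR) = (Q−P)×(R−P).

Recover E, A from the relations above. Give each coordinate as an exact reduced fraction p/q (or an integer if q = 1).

1. E_x = 15/2  [E divides CD with CE:ED = 3/4:1/4]
2. E_y = 109/12  [E divides CD with CE:ED = 3/4:1/4]
   → E = (15/2, 109/12)
3. A_x = 17/2  [BE ∥ AF ∩ EF ∥ BA]
4. A_y = -247/12  [BE ∥ AF ∩ EF ∥ BA]
   → A = (17/2, -247/12)

A = (17/2, -247/12)
E = (15/2, 109/12)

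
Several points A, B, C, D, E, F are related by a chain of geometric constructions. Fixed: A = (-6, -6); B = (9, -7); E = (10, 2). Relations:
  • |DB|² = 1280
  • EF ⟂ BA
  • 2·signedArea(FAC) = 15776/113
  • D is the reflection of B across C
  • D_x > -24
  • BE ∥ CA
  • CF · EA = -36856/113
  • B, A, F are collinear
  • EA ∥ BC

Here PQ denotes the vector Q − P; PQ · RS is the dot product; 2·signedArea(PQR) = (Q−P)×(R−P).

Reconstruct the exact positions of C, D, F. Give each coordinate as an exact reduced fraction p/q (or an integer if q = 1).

C = (-7, -15)
D = (-23, -23)
F = (1062/113, -794/113)

1. C_x = -7  [BE ∥ CA ∩ EA ∥ BC]
2. C_y = -15  [BE ∥ CA ∩ EA ∥ BC]
   → C = (-7, -15)
3. D_x = -23  [D is the reflection of B across C]
4. D_y = -23  [D is the reflection of B across C]
   → D = (-23, -23)
5. F_x = 1062/113  [B, A, F are collinear ∩ EF ⟂ BA]
6. F_y = -794/113  [B, A, F are collinear ∩ EF ⟂ BA]
   → F = (1062/113, -794/113)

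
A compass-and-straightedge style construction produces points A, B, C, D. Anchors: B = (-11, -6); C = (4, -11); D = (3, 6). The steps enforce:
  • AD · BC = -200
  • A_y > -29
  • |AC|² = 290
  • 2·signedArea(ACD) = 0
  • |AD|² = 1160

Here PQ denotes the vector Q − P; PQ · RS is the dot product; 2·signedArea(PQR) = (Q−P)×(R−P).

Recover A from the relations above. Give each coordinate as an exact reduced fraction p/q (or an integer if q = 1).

A = (5, -28)

1. A_x = 5  [2·signedArea(ACD) = 0 ∩ AD · BC = -200]
2. A_y = -28  [2·signedArea(ACD) = 0 ∩ AD · BC = -200]
   → A = (5, -28)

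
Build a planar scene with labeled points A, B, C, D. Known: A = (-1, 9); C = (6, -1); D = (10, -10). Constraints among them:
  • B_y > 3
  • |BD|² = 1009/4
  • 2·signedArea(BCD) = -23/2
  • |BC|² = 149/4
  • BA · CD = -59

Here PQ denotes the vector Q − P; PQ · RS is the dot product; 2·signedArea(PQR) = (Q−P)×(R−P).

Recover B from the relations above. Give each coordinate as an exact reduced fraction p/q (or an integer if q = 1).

1. B_x = 5/2  [2·signedArea(BCD) = -23/2 ∩ BA · CD = -59]
2. B_y = 4  [2·signedArea(BCD) = -23/2 ∩ BA · CD = -59]
   → B = (5/2, 4)

B = (5/2, 4)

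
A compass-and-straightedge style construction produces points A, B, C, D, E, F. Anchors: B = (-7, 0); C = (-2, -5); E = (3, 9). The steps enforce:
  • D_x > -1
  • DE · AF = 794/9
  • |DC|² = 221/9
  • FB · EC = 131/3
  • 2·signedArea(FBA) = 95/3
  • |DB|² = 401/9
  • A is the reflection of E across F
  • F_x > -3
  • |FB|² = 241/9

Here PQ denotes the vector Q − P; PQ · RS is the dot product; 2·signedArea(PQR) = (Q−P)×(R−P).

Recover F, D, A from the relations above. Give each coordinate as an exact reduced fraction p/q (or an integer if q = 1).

A = (-7, -19/3)
D = (-1/3, -1/3)
F = (-2, 4/3)

1. F_x = -2  [line 5·x + 14·y + -26/3 = 0 ∩ |FB|² = 241/9]
2. F_y = 4/3  [line 5·x + 14·y + -26/3 = 0 ∩ |FB|² = 241/9]
   → F = (-2, 4/3)
3. A_x = -7  [2·signedArea(FBA) = 95/3 ∩ A is the reflection of E across F]
4. A_y = -19/3  [2·signedArea(FBA) = 95/3 ∩ A is the reflection of E across F]
   → A = (-7, -19/3)
5. D_x = -1/3  [line -5·x + -23/3·y + -38/9 = 0 ∩ |DB|² = 401/9]
6. D_y = -1/3  [line -5·x + -23/3·y + -38/9 = 0 ∩ |DB|² = 401/9]
   → D = (-1/3, -1/3)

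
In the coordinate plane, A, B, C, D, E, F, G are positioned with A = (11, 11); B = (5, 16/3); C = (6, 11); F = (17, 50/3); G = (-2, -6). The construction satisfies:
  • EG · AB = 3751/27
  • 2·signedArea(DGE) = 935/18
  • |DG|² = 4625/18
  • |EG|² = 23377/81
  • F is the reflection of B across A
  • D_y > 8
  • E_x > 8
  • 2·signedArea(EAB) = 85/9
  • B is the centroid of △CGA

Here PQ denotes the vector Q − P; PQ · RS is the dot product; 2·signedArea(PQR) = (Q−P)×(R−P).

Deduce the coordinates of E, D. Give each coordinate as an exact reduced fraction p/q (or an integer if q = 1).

1. E_x = 26/3  [EG · AB = 3751/27 ∩ 2·signedArea(EAB) = 85/9]
2. E_y = 65/9  [EG · AB = 3751/27 ∩ 2·signedArea(EAB) = 85/9]
   → E = (26/3, 65/9)
3. D_x = 11/2  [line -119/9·x + 32/3·y + -259/18 = 0 ∩ |DG|² = 4625/18]
4. D_y = 49/6  [line -119/9·x + 32/3·y + -259/18 = 0 ∩ |DG|² = 4625/18]
   → D = (11/2, 49/6)

D = (11/2, 49/6)
E = (26/3, 65/9)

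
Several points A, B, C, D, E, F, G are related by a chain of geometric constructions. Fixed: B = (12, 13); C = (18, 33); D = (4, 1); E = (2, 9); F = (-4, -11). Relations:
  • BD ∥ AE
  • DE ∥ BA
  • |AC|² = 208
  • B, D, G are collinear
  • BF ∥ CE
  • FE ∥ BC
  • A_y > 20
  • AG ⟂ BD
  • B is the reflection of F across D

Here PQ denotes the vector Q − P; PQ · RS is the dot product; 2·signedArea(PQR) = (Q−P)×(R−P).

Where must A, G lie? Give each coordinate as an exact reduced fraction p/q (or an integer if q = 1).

1. A_x = 10  [BD ∥ AE ∩ DE ∥ BA]
2. A_y = 21  [BD ∥ AE ∩ DE ∥ BA]
   → A = (10, 21)
3. G_x = 196/13  [B, D, G are collinear ∩ AG ⟂ BD]
4. G_y = 229/13  [B, D, G are collinear ∩ AG ⟂ BD]
   → G = (196/13, 229/13)

A = (10, 21)
G = (196/13, 229/13)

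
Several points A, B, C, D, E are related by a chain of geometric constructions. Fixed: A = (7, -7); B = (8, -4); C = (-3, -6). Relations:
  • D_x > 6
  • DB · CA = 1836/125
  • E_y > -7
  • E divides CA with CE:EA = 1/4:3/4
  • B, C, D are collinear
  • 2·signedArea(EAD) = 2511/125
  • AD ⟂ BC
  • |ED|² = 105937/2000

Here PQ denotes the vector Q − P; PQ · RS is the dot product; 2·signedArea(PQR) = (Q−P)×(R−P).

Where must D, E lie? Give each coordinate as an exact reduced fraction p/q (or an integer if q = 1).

1. D_x = 813/125  [B, C, D are collinear ∩ AD ⟂ BC]
2. D_y = -534/125  [B, C, D are collinear ∩ AD ⟂ BC]
   → D = (813/125, -534/125)
3. E_x = -1/2  [E divides CA with CE:EA = 1/4:3/4]
4. E_y = -25/4  [E divides CA with CE:EA = 1/4:3/4]
   → E = (-1/2, -25/4)

D = (813/125, -534/125)
E = (-1/2, -25/4)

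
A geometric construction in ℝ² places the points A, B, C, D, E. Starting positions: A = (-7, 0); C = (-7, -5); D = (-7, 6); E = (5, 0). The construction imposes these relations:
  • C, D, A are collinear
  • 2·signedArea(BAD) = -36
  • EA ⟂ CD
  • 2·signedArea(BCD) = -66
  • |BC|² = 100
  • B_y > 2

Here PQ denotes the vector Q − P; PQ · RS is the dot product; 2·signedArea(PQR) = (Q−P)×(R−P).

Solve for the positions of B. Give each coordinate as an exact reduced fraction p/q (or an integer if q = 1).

B = (-1, 3)

1. B_x = -1  [2·signedArea(BCD) = -66]
2. B_y = 3  [|BC|² = 100]
   → B = (-1, 3)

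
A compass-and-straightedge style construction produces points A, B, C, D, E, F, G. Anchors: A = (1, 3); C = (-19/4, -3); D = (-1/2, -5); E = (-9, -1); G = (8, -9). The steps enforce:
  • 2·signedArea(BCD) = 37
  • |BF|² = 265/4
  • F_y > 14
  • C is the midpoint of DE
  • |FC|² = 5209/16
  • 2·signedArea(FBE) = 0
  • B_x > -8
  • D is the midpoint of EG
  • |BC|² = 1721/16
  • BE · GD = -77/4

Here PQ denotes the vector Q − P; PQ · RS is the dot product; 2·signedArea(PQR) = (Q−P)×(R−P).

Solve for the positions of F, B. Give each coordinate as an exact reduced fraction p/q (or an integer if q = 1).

B = (-15/2, 7)
F = (-6, 15)

1. B_x = -15/2  [2·signedArea(BCD) = 37 ∩ BE · GD = -77/4]
2. B_y = 7  [2·signedArea(BCD) = 37 ∩ BE · GD = -77/4]
   → B = (-15/2, 7)
3. F_x = -6  [line 8·x + -3/2·y + 141/2 = 0 ∩ |FC|² = 5209/16]
4. F_y = 15  [line 8·x + -3/2·y + 141/2 = 0 ∩ |FC|² = 5209/16]
   → F = (-6, 15)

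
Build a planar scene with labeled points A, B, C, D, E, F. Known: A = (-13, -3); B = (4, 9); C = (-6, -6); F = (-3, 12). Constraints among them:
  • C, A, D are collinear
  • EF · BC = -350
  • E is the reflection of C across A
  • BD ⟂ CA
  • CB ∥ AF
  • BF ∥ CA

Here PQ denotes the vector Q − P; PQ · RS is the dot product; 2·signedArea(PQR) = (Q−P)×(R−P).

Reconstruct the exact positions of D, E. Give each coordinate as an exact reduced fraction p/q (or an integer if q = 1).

D = (-173/58, -423/58)
E = (-20, 0)

1. D_x = -173/58  [C, A, D are collinear ∩ BD ⟂ CA]
2. D_y = -423/58  [C, A, D are collinear ∩ BD ⟂ CA]
   → D = (-173/58, -423/58)
3. E_x = -20  [E is the reflection of C across A]
4. E_y = 0  [E is the reflection of C across A]
   → E = (-20, 0)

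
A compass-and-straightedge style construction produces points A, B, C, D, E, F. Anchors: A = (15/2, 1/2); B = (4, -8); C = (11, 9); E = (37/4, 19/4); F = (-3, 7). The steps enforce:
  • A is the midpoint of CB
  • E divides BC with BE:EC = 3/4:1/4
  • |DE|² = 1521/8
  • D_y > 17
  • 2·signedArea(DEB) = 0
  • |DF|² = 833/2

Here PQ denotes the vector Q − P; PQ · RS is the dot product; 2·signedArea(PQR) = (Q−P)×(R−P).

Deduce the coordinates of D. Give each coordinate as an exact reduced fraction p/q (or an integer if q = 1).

1. D_x = 29/2  [line 51/4·x + -21/4·y + -93 = 0 ∩ |DF|² = 833/2]
2. D_y = 35/2  [line 51/4·x + -21/4·y + -93 = 0 ∩ |DF|² = 833/2]
   → D = (29/2, 35/2)

D = (29/2, 35/2)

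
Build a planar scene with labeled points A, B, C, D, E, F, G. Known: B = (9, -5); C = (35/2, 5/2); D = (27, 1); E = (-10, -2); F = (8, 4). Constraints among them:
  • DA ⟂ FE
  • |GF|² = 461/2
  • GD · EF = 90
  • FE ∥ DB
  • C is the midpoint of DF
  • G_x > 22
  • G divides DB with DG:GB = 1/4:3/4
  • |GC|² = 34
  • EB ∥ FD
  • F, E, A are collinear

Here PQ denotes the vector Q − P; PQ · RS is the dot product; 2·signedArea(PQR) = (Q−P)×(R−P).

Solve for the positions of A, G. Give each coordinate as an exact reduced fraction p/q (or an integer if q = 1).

1. A_x = 121/5  [F, E, A are collinear ∩ DA ⟂ FE]
2. A_y = 47/5  [F, E, A are collinear ∩ DA ⟂ FE]
   → A = (121/5, 47/5)
3. G_x = 45/2  [G divides DB with DG:GB = 1/4:3/4]
4. G_y = -1/2  [G divides DB with DG:GB = 1/4:3/4]
   → G = (45/2, -1/2)

A = (121/5, 47/5)
G = (45/2, -1/2)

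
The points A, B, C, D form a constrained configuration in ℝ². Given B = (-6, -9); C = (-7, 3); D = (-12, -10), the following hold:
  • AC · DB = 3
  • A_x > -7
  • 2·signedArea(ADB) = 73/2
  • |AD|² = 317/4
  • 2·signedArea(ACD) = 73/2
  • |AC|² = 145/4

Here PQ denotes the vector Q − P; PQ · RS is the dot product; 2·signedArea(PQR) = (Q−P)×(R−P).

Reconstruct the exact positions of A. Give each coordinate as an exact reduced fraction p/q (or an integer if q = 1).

A = (-13/2, -3)

1. A_x = -13/2  [2·signedArea(ACD) = 73/2 ∩ 2·signedArea(ADB) = 73/2]
2. A_y = -3  [2·signedArea(ACD) = 73/2 ∩ 2·signedArea(ADB) = 73/2]
   → A = (-13/2, -3)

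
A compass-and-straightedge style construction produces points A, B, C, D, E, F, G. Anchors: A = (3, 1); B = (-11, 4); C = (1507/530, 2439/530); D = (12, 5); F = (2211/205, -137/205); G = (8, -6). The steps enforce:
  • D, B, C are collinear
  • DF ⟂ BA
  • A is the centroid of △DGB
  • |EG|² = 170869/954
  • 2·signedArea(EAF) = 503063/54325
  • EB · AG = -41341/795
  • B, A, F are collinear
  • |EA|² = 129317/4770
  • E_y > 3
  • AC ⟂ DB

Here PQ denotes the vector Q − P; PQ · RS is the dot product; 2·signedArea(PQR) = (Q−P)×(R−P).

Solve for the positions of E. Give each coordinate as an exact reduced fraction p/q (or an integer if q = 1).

1. E_x = -911/530  [EB · AG = -41341/795 ∩ 2·signedArea(EAF) = 503063/54325]
2. E_y = 5089/1590  [EB · AG = -41341/795 ∩ 2·signedArea(EAF) = 503063/54325]
   → E = (-911/530, 5089/1590)

E = (-911/530, 5089/1590)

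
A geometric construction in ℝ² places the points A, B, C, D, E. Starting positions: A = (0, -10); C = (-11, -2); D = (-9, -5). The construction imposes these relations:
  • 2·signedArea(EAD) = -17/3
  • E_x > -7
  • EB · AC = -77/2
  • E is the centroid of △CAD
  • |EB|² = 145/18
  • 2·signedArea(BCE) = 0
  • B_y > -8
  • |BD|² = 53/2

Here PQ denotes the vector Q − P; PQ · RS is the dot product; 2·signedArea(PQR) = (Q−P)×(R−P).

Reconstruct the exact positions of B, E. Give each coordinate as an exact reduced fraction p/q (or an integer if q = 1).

1. E_x = -20/3  [E is the centroid of △CAD]
2. E_y = -17/3  [E is the centroid of △CAD]
   → E = (-20/3, -17/3)
3. B_x = -9/2  [2·signedArea(BCE) = 0 ∩ EB · AC = -77/2]
4. B_y = -15/2  [2·signedArea(BCE) = 0 ∩ EB · AC = -77/2]
   → B = (-9/2, -15/2)

B = (-9/2, -15/2)
E = (-20/3, -17/3)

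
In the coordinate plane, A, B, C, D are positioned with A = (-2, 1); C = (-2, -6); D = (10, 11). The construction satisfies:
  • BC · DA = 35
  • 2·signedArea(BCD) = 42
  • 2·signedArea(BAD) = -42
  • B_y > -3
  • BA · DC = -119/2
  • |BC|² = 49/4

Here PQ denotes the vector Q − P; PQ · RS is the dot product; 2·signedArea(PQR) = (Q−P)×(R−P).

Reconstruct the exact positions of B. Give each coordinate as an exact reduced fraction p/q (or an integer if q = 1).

1. B_x = -2  [BA · DC = -119/2 ∩ 2·signedArea(BAD) = -42]
2. B_y = -5/2  [BA · DC = -119/2 ∩ 2·signedArea(BAD) = -42]
   → B = (-2, -5/2)

B = (-2, -5/2)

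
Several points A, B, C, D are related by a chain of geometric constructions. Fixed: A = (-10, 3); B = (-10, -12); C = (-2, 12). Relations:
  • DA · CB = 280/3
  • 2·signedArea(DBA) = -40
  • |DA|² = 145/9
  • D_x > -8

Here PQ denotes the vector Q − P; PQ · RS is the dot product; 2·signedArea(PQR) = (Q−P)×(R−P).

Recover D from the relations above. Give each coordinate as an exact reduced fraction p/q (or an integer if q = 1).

1. D_x = -22/3  [DA · CB = 280/3 ∩ 2·signedArea(DBA) = -40]
2. D_y = 6  [DA · CB = 280/3 ∩ 2·signedArea(DBA) = -40]
   → D = (-22/3, 6)

D = (-22/3, 6)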